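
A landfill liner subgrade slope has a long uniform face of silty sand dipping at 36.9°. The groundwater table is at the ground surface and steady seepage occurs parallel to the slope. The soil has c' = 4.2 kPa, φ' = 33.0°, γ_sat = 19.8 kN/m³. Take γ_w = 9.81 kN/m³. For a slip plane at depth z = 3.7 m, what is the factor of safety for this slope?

FS = 0.56

With seepage parallel to the slope and the water table at the surface, the effective normal stress on the slip plane uses the buoyant unit weight γ' = γ_sat − γ_w while the driving shear stress uses γ_sat:
FS = [c' + γ' z cos²β tanφ'] / [γ_sat z sinβ cosβ]
γ' = 19.8 − 9.81 = 9.99 kN/m³
Numerator = 4.2 + 9.99·3.7·cos²36.9°·tan33.0° = 4.2 + 9.99·3.7·0.6395·0.6494 = 19.550 kPa
Denominator = 19.8·3.7·sin36.9°·cos36.9° = 19.8·3.7·0.6004·0.7997 = 35.176 kPa
FS = 19.550 / 35.176 = 0.556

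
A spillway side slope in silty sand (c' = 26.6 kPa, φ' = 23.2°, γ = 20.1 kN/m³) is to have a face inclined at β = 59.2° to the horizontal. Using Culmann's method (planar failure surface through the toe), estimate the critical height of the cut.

Culmann's analysis gives the critical failure plane at α_cr = (β + φ')/2 = (59.2 + 23.2)/2 = 41.2°, and the critical height
H_c = (4c'/γ) · sinβ cosφ' / [1 − cos(β − φ')]
    = (4·26.6/20.1) · sin59.2°·cos23.2° / [1 − cos(36.0°)]
    = 5.294 · 0.8590·0.9191 / [1 − 0.8090]
    = 5.294 · 0.7895 / 0.1910
    = 21.88 m

H_c = 21.88 m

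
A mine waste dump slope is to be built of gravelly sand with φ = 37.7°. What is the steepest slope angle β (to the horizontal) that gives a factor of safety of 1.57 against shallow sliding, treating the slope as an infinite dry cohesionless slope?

β = 26.2°

For an infinite dry cohesionless slope FS = tanφ/tanβ, so tanβ = tanφ / FS.
tanβ = tan37.7° / 1.57 = 0.7729 / 1.57 = 0.4923
β = arctan(0.4923) = 26.21°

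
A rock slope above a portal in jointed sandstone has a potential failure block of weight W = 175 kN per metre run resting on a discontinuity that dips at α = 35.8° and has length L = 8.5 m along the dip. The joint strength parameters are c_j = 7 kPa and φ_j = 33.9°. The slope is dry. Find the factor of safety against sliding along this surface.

FS = 1.51

Resolving the block weight along and normal to the plane and applying the Mohr–Coulomb strength on the joint:
N' = W cosα = 175·cos35.8° = 141.9 kN/m
Driving force T = W sinα = 175·sin35.8° = 102.4 kN/m
Resisting force R = c_j·L + N'·tanφ_j = 7·8.5 + 141.9·tan33.9° = 59.5 + 95.4 = 154.9 kN/m
FS = R / T = 154.9 / 102.4 = 1.513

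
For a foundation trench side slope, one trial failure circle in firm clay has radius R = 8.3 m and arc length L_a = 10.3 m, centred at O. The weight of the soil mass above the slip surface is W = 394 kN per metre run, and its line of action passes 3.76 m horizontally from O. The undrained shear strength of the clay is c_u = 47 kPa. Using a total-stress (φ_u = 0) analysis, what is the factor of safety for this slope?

FS = 2.71

Taking moments about the centre O, the resisting moment is provided by the undrained shear strength acting along the arc:
M_R = c_u·L_a·R = 47·10.30·8.3 = 4018.0 kN·m/m
M_D = W·d = 394·3.76 = 1481.4 kN·m/m
FS = M_R / M_D = 4018.0 / 1481.4 = 2.712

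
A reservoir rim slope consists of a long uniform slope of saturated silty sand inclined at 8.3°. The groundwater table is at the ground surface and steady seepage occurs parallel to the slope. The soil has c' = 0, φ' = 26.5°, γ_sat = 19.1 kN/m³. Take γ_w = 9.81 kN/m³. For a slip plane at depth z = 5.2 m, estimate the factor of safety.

With seepage parallel to the slope and the water table at the surface, the effective normal stress on the slip plane uses the buoyant unit weight γ' = γ_sat − γ_w while the driving shear stress uses γ_sat:
FS = [c' + γ' z cos²β tanφ'] / [γ_sat z sinβ cosβ]
(For c' = 0 this reduces to FS = (γ'/γ_sat)·tanφ'/tanβ.)
γ' = 19.1 − 9.81 = 9.29 kN/m³
Numerator = 0.0 + 9.29·5.2·cos²8.3°·tan26.5° = 0.0 + 9.29·5.2·0.9792·0.4986 = 23.584 kPa
Denominator = 19.1·5.2·sin8.3°·cos8.3° = 19.1·5.2·0.1444·0.9895 = 14.187 kPa
FS = 23.584 / 14.187 = 1.662

FS = 1.66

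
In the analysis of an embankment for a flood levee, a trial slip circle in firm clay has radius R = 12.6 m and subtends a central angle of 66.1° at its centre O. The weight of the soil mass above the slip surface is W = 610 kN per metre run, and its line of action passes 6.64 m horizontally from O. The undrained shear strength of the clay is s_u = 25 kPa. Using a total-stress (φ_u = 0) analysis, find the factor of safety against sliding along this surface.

Taking moments about the centre O, the resisting moment is provided by the undrained shear strength acting along the arc:
Arc length L_a = R·θ = 12.6·(66.1°·π/180) = 12.6·1.1537 = 14.54 m
M_R = s_u·L_a·R = 25·14.54·12.6 = 4578.9 kN·m/m
M_D = W·d = 610·6.64 = 4050.4 kN·m/m
FS = M_R / M_D = 4578.9 / 4050.4 = 1.130

FS = 1.13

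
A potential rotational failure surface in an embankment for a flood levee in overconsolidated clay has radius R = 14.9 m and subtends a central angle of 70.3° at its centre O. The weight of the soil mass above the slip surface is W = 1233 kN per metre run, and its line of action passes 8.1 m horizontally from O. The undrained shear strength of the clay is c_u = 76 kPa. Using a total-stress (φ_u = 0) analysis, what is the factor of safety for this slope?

Taking moments about the centre O, the resisting moment is provided by the undrained shear strength acting along the arc:
Arc length L_a = R·θ = 14.9·(70.3°·π/180) = 14.9·1.2270 = 18.28 m
M_R = c_u·L_a·R = 76·18.28·14.9 = 20702.3 kN·m/m
M_D = W·d = 1233·8.1 = 9987.3 kN·m/m
FS = M_R / M_D = 20702.3 / 9987.3 = 2.073

FS = 2.07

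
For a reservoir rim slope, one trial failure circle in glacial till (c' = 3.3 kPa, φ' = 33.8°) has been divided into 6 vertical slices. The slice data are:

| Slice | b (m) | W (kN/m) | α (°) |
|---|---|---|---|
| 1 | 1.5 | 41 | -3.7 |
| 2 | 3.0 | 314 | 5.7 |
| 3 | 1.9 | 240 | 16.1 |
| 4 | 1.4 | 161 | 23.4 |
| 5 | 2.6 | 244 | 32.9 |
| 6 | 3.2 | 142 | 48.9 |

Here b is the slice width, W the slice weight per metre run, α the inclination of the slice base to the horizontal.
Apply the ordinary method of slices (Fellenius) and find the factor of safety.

FS = 1.86

Ordinary method of slices: FS = Σ[c'·Δl_i + (W_i cosα_i)·tanφ'] / Σ W_i sinα_i, with Δl_i = b_i / cosα_i.
Slice 1: Δl = 1.5/cos(-3.7°) = 1.503 m; N'_1 = 41·cos(-3.7°) = 40.9; c'Δl = 4.96; W sinα = -2.6
Slice 2: Δl = 3.0/cos5.7° = 3.015 m; N'_2 = 314·cos5.7° = 312.4; c'Δl = 9.95; W sinα = 31.2
Slice 3: Δl = 1.9/cos16.1° = 1.978 m; N'_3 = 240·cos16.1° = 230.6; c'Δl = 6.53; W sinα = 66.6
Slice 4: Δl = 1.4/cos23.4° = 1.525 m; N'_4 = 161·cos23.4° = 147.8; c'Δl = 5.03; W sinα = 63.9
Slice 5: Δl = 2.6/cos32.9° = 3.097 m; N'_5 = 244·cos32.9° = 204.9; c'Δl = 10.22; W sinα = 132.5
Slice 6: Δl = 3.2/cos48.9° = 4.868 m; N'_6 = 142·cos48.9° = 93.3; c'Δl = 16.06; W sinα = 107.0
Σc'Δl = 52.8 kN/m; ΣN' = 1029.9 kN/m; ΣW sinα = 398.6 kN/m
Resisting = 52.8 + 1029.9·tan33.8° = 52.8 + 689.5 = 742.2 kN/m
FS = 742.2 / 398.6 = 1.862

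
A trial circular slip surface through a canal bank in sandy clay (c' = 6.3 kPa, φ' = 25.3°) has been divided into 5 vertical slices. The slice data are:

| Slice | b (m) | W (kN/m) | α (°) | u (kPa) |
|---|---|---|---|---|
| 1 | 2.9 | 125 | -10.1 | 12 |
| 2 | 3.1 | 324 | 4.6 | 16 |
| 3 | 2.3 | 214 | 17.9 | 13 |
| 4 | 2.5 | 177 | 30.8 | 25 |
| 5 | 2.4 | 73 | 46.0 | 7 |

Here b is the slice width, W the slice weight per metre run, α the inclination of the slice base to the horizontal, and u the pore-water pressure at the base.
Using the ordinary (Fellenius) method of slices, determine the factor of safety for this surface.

Ordinary method of slices: FS = Σ[c'·Δl_i + (W_i cosα_i − u_i·Δl_i)·tanφ'] / Σ W_i sinα_i, with Δl_i = b_i / cosα_i.
Slice 1: Δl = 2.9/cos(-10.1°) = 2.946 m; N'_1 = 125·cos(-10.1°) − 12·2.946 = 87.7; c'Δl = 18.56; W sinα = -21.9
Slice 2: Δl = 3.1/cos4.6° = 3.110 m; N'_2 = 324·cos4.6° − 16·3.110 = 273.2; c'Δl = 19.59; W sinα = 26.0
Slice 3: Δl = 2.3/cos17.9° = 2.417 m; N'_3 = 214·cos17.9° − 13·2.417 = 172.2; c'Δl = 15.23; W sinα = 65.8
Slice 4: Δl = 2.5/cos30.8° = 2.910 m; N'_4 = 177·cos30.8° − 25·2.910 = 79.3; c'Δl = 18.34; W sinα = 90.6
Slice 5: Δl = 2.4/cos46.0° = 3.455 m; N'_5 = 73·cos46.0° − 7·3.455 = 26.5; c'Δl = 21.77; W sinα = 52.5
Σc'Δl = 93.5 kN/m; ΣN' = 638.9 kN/m; ΣW sinα = 213.0 kN/m
Resisting = 93.5 + 638.9·tan25.3° = 93.5 + 302.0 = 395.5 kN/m
FS = 395.5 / 213.0 = 1.857

FS = 1.86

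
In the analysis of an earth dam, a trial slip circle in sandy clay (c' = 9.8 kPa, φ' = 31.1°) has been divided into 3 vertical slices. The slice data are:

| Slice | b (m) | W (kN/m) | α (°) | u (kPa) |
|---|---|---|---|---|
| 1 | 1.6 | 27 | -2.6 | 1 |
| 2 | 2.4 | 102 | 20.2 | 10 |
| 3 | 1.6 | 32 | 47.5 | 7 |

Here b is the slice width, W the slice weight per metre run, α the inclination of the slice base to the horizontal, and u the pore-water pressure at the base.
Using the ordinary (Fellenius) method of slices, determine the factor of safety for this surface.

FS = 2.16

Ordinary method of slices: FS = Σ[c'·Δl_i + (W_i cosα_i − u_i·Δl_i)·tanφ'] / Σ W_i sinα_i, with Δl_i = b_i / cosα_i.
Slice 1: Δl = 1.6/cos(-2.6°) = 1.602 m; N'_1 = 27·cos(-2.6°) − 1·1.602 = 25.4; c'Δl = 15.70; W sinα = -1.2
Slice 2: Δl = 2.4/cos20.2° = 2.557 m; N'_2 = 102·cos20.2° − 10·2.557 = 70.2; c'Δl = 25.06; W sinα = 35.2
Slice 3: Δl = 1.6/cos47.5° = 2.368 m; N'_3 = 32·cos47.5° − 7·2.368 = 5.0; c'Δl = 23.21; W sinα = 23.6
Σc'Δl = 64.0 kN/m; ΣN' = 100.6 kN/m; ΣW sinα = 57.6 kN/m
Resisting = 64.0 + 100.6·tan31.1° = 64.0 + 60.7 = 124.6 kN/m
FS = 124.6 / 57.6 = 2.164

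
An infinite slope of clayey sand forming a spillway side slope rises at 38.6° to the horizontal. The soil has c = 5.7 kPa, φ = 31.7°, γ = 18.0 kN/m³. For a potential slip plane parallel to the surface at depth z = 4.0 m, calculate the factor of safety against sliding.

FS = 0.94

For an infinite slope with a slip plane parallel to the surface (no pore pressure): FS = [c + γz cos²β tanφ] / [γz sinβ cosβ].
γz = 18.0·4.0 = 72.00 kN/m²
Numerator = 5.7 + 72.00·cos²38.6°·tan31.7° = 5.7 + 72.00·0.6108·0.6176 = 32.860 kPa
Denominator = 72.00·sin38.6°·cos38.6° = 72.00·0.6239·0.7815 = 35.105 kPa
FS = 32.860 / 35.105 = 0.936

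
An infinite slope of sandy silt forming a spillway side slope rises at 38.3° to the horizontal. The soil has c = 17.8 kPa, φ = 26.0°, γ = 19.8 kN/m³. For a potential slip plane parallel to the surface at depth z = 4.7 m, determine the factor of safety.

For an infinite slope with a slip plane parallel to the surface (no pore pressure): FS = [c + γz cos²β tanφ] / [γz sinβ cosβ].
γz = 19.8·4.7 = 93.06 kN/m²
Numerator = 17.8 + 93.06·cos²38.3°·tan26.0° = 17.8 + 93.06·0.6159·0.4877 = 45.754 kPa
Denominator = 93.06·sin38.3°·cos38.3° = 93.06·0.6198·0.7848 = 45.263 kPa
FS = 45.754 / 45.263 = 1.011

FS = 1.01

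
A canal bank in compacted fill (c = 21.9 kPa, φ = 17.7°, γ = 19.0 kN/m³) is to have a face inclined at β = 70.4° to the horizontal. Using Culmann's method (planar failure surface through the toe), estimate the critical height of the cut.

Culmann's analysis gives the critical failure plane at α_cr = (β + φ)/2 = (70.4 + 17.7)/2 = 44.1°, and the critical height
H_c = (4c/γ) · sinβ cosφ / [1 − cos(β − φ)]
    = (4·21.9/19.0) · sin70.4°·cos17.7° / [1 − cos(52.7°)]
    = 4.611 · 0.9421·0.9527 / [1 − 0.6060]
    = 4.611 · 0.8975 / 0.3940
    = 10.50 m

H_c = 10.50 m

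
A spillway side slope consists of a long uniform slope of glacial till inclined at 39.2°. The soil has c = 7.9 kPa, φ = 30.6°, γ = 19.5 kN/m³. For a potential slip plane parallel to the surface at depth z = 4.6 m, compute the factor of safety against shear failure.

FS = 0.90

For an infinite slope with a slip plane parallel to the surface (no pore pressure): FS = [c + γz cos²β tanφ] / [γz sinβ cosβ].
γz = 19.5·4.6 = 89.70 kN/m²
Numerator = 7.9 + 89.70·cos²39.2°·tan30.6° = 7.9 + 89.70·0.6005·0.5914 = 39.758 kPa
Denominator = 89.70·sin39.2°·cos39.2° = 89.70·0.6320·0.7749 = 43.934 kPa
FS = 39.758 / 43.934 = 0.905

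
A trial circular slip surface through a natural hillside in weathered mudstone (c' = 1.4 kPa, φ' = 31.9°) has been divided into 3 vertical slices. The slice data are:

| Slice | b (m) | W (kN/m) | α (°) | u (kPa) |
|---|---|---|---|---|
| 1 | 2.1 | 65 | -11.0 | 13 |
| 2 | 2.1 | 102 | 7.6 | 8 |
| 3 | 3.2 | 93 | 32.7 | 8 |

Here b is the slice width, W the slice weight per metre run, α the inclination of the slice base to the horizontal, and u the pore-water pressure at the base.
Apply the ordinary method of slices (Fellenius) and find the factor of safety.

Ordinary method of slices: FS = Σ[c'·Δl_i + (W_i cosα_i − u_i·Δl_i)·tanφ'] / Σ W_i sinα_i, with Δl_i = b_i / cosα_i.
Slice 1: Δl = 2.1/cos(-11.0°) = 2.139 m; N'_1 = 65·cos(-11.0°) − 13·2.139 = 36.0; c'Δl = 3.00; W sinα = -12.4
Slice 2: Δl = 2.1/cos7.6° = 2.119 m; N'_2 = 102·cos7.6° − 8·2.119 = 84.2; c'Δl = 2.97; W sinα = 13.5
Slice 3: Δl = 3.2/cos32.7° = 3.803 m; N'_3 = 93·cos32.7° − 8·3.803 = 47.8; c'Δl = 5.32; W sinα = 50.2
Σc'Δl = 11.3 kN/m; ΣN' = 168.0 kN/m; ΣW sinα = 51.3 kN/m
Resisting = 11.3 + 168.0·tan31.9° = 11.3 + 104.6 = 115.8 kN/m
FS = 115.8 / 51.3 = 2.257

FS = 2.26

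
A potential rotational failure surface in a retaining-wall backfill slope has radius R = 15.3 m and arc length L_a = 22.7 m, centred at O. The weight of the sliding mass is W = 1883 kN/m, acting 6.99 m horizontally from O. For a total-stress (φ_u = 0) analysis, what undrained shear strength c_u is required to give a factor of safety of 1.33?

FS = c_u·L_a·R / (W·d), so c_u = FS·W·d / (L_a·R).
c_u = 1.33·1883·6.99 / (22.70·15.3) = 17505.7 / 347.31 = 50.40 kPa

c_u = 50.4 kPa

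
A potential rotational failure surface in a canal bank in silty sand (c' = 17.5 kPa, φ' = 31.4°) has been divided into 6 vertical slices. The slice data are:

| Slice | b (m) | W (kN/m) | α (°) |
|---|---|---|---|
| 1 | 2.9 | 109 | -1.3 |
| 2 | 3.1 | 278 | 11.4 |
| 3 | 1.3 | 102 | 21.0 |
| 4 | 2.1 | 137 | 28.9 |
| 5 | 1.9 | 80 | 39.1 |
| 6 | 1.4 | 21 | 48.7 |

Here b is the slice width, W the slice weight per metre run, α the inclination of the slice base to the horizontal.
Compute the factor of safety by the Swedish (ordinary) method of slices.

Ordinary method of slices: FS = Σ[c'·Δl_i + (W_i cosα_i)·tanφ'] / Σ W_i sinα_i, with Δl_i = b_i / cosα_i.
Slice 1: Δl = 2.9/cos(-1.3°) = 2.901 m; N'_1 = 109·cos(-1.3°) = 109.0; c'Δl = 50.76; W sinα = -2.5
Slice 2: Δl = 3.1/cos11.4° = 3.162 m; N'_2 = 278·cos11.4° = 272.5; c'Δl = 55.34; W sinα = 54.9
Slice 3: Δl = 1.3/cos21.0° = 1.392 m; N'_3 = 102·cos21.0° = 95.2; c'Δl = 24.37; W sinα = 36.6
Slice 4: Δl = 2.1/cos28.9° = 2.399 m; N'_4 = 137·cos28.9° = 119.9; c'Δl = 41.98; W sinα = 66.2
Slice 5: Δl = 1.9/cos39.1° = 2.448 m; N'_5 = 80·cos39.1° = 62.1; c'Δl = 42.85; W sinα = 50.5
Slice 6: Δl = 1.4/cos48.7° = 2.121 m; N'_6 = 21·cos48.7° = 13.9; c'Δl = 37.12; W sinα = 15.8
Σc'Δl = 252.4 kN/m; ΣN' = 672.6 kN/m; ΣW sinα = 221.5 kN/m
Resisting = 252.4 + 672.6·tan31.4° = 252.4 + 410.6 = 663.0 kN/m
FS = 663.0 / 221.5 = 2.994

FS = 2.99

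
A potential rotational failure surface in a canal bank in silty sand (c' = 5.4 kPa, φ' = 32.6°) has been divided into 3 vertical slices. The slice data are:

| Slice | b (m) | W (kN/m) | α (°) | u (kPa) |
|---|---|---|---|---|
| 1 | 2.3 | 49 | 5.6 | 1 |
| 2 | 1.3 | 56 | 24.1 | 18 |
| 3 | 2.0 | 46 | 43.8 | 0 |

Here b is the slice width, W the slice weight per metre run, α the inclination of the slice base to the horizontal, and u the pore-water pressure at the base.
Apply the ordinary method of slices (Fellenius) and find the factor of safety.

Ordinary method of slices: FS = Σ[c'·Δl_i + (W_i cosα_i − u_i·Δl_i)·tanφ'] / Σ W_i sinα_i, with Δl_i = b_i / cosα_i.
Slice 1: Δl = 2.3/cos5.6° = 2.311 m; N'_1 = 49·cos5.6° − 1·2.311 = 46.5; c'Δl = 12.48; W sinα = 4.8
Slice 2: Δl = 1.3/cos24.1° = 1.424 m; N'_2 = 56·cos24.1° − 18·1.424 = 25.5; c'Δl = 7.69; W sinα = 22.9
Slice 3: Δl = 2.0/cos43.8° = 2.771 m; N'_3 = 46·cos43.8° − 0·2.771 = 33.2; c'Δl = 14.96; W sinα = 31.8
Σc'Δl = 35.1 kN/m; ΣN' = 105.1 kN/m; ΣW sinα = 59.5 kN/m
Resisting = 35.1 + 105.1·tan32.6° = 35.1 + 67.2 = 102.4 kN/m
FS = 102.4 / 59.5 = 1.721

FS = 1.72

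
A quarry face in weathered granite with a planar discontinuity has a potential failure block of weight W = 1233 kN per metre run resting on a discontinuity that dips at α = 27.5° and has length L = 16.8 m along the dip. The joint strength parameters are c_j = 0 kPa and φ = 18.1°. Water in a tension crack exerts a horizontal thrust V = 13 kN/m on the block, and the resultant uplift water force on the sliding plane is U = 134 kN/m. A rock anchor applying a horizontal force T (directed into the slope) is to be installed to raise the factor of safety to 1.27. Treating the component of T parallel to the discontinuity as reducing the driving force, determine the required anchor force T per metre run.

T = 333 kN/m

Resolving forces along and normal to the sliding plane, with the horizontal anchor force T adding T·sinα to the effective normal force and T·cosα acting up the plane against the driving force:
FS = [c_jL + (W cosα − U − V sinα + T sinα) tanφ] / [W sinα + V cosα − T cosα]
Without the anchor: N' = 953.7 kN/m, driving T_d = 580.9 kN/m, resisting R = 0·16.8 + 953.7·tan18.1° = 311.7 kN/m, FS = 0.54.
Setting FS = 1.27 and solving for T:
1.27·(580.9 − T cos27.5°) = 311.7 + T sin27.5°·tan18.1°
T·(sin27.5°·tan18.1° + 1.27·cos27.5°) = 1.27·580.9 − 311.7
T·(0.4617·0.3269 + 1.27·0.8870) = 737.7 − 311.7 = 426.0
T·1.2774 = 426.0
T = 333.5 kN/m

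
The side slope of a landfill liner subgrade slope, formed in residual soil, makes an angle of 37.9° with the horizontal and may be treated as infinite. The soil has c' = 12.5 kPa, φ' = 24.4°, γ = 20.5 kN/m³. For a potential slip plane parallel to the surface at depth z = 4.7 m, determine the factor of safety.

FS = 0.85

For an infinite slope with a slip plane parallel to the surface (no pore pressure): FS = [c' + γz cos²β tanφ'] / [γz sinβ cosβ].
γz = 20.5·4.7 = 96.35 kN/m²
Numerator = 12.5 + 96.35·cos²37.9°·tan24.4° = 12.5 + 96.35·0.6227·0.4536 = 39.714 kPa
Denominator = 96.35·sin37.9°·cos37.9° = 96.35·0.6143·0.7891 = 46.703 kPa
FS = 39.714 / 46.703 = 0.850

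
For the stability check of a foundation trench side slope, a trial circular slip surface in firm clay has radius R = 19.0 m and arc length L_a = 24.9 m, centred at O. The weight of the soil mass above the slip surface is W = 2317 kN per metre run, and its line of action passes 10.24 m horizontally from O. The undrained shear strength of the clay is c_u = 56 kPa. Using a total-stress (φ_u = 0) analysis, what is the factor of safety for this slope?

Taking moments about the centre O, the resisting moment is provided by the undrained shear strength acting along the arc:
M_R = c_u·L_a·R = 56·24.90·19.0 = 26493.6 kN·m/m
M_D = W·d = 2317·10.24 = 23726.1 kN·m/m
FS = M_R / M_D = 26493.6 / 23726.1 = 1.117

FS = 1.12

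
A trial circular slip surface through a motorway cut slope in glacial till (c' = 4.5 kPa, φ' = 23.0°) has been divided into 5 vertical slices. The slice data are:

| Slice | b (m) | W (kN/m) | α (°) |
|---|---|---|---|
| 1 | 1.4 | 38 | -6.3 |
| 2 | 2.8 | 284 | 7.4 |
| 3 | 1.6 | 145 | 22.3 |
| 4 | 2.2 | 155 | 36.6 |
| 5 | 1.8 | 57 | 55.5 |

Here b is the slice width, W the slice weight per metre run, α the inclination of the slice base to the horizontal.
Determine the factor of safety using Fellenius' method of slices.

FS = 1.38

Ordinary method of slices: FS = Σ[c'·Δl_i + (W_i cosα_i)·tanφ'] / Σ W_i sinα_i, with Δl_i = b_i / cosα_i.
Slice 1: Δl = 1.4/cos(-6.3°) = 1.409 m; N'_1 = 38·cos(-6.3°) = 37.8; c'Δl = 6.34; W sinα = -4.2
Slice 2: Δl = 2.8/cos7.4° = 2.824 m; N'_2 = 284·cos7.4° = 281.6; c'Δl = 12.71; W sinα = 36.6
Slice 3: Δl = 1.6/cos22.3° = 1.729 m; N'_3 = 145·cos22.3° = 134.2; c'Δl = 7.78; W sinα = 55.0
Slice 4: Δl = 2.2/cos36.6° = 2.740 m; N'_4 = 155·cos36.6° = 124.4; c'Δl = 12.33; W sinα = 92.4
Slice 5: Δl = 1.8/cos55.5° = 3.178 m; N'_5 = 57·cos55.5° = 32.3; c'Δl = 14.30; W sinα = 47.0
Σc'Δl = 53.5 kN/m; ΣN' = 610.3 kN/m; ΣW sinα = 226.8 kN/m
Resisting = 53.5 + 610.3·tan23.0° = 53.5 + 259.0 = 312.5 kN/m
FS = 312.5 / 226.8 = 1.378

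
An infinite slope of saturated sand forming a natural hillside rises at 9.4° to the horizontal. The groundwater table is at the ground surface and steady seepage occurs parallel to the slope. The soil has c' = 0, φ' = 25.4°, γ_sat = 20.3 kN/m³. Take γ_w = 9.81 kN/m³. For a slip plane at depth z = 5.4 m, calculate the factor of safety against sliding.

FS = 1.48

With seepage parallel to the slope and the water table at the surface, the effective normal stress on the slip plane uses the buoyant unit weight γ' = γ_sat − γ_w while the driving shear stress uses γ_sat:
FS = [c' + γ' z cos²β tanφ'] / [γ_sat z sinβ cosβ]
(For c' = 0 this reduces to FS = (γ'/γ_sat)·tanφ'/tanβ.)
γ' = 20.3 − 9.81 = 10.49 kN/m³
Numerator = 0.0 + 10.49·5.4·cos²9.4°·tan25.4° = 0.0 + 10.49·5.4·0.9733·0.4748 = 26.180 kPa
Denominator = 20.3·5.4·sin9.4°·cos9.4° = 20.3·5.4·0.1633·0.9866 = 17.663 kPa
FS = 26.180 / 17.663 = 1.482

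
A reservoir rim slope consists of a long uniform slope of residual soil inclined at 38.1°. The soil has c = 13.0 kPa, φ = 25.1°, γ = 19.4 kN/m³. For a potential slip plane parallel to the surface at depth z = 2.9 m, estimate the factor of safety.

For an infinite slope with a slip plane parallel to the surface (no pore pressure): FS = [c + γz cos²β tanφ] / [γz sinβ cosβ].
γz = 19.4·2.9 = 56.26 kN/m²
Numerator = 13.0 + 56.26·cos²38.1°·tan25.1° = 13.0 + 56.26·0.6193·0.4684 = 29.320 kPa
Denominator = 56.26·sin38.1°·cos38.1° = 56.26·0.6170·0.7869 = 27.318 kPa
FS = 29.320 / 27.318 = 1.073

FS = 1.07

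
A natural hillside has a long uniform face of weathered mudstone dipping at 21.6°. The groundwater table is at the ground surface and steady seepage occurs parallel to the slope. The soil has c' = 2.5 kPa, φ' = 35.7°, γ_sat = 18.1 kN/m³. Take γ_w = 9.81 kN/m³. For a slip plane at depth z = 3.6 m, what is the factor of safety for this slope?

With seepage parallel to the slope and the water table at the surface, the effective normal stress on the slip plane uses the buoyant unit weight γ' = γ_sat − γ_w while the driving shear stress uses γ_sat:
FS = [c' + γ' z cos²β tanφ'] / [γ_sat z sinβ cosβ]
γ' = 18.1 − 9.81 = 8.29 kN/m³
Numerator = 2.5 + 8.29·3.6·cos²21.6°·tan35.7° = 2.5 + 8.29·3.6·0.8645·0.7186 = 21.039 kPa
Denominator = 18.1·3.6·sin21.6°·cos21.6° = 18.1·3.6·0.3681·0.9298 = 22.303 kPa
FS = 21.039 / 22.303 = 0.943

FS = 0.94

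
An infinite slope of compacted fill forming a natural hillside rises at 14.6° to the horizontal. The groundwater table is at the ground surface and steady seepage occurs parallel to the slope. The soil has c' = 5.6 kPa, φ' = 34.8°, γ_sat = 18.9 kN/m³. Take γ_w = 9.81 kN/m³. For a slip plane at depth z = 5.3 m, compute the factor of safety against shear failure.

FS = 1.51

With seepage parallel to the slope and the water table at the surface, the effective normal stress on the slip plane uses the buoyant unit weight γ' = γ_sat − γ_w while the driving shear stress uses γ_sat:
FS = [c' + γ' z cos²β tanφ'] / [γ_sat z sinβ cosβ]
γ' = 18.9 − 9.81 = 9.09 kN/m³
Numerator = 5.6 + 9.09·5.3·cos²14.6°·tan34.8° = 5.6 + 9.09·5.3·0.9365·0.6950 = 36.956 kPa
Denominator = 18.9·5.3·sin14.6°·cos14.6° = 18.9·5.3·0.2521·0.9677 = 24.434 kPa
FS = 36.956 / 24.434 = 1.512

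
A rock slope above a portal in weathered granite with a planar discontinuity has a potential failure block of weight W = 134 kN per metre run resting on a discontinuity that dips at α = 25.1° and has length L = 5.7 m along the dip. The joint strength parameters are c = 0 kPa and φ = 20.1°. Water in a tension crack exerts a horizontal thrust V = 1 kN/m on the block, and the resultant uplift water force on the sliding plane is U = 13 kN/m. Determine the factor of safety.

FS = 0.68

Resolving the block weight along and normal to the plane and applying the Mohr–Coulomb strength on the joint:
N' = W cosα − U − V sinα = 134·cos25.1° − 13 − 1·sin25.1° = 107.9 kN/m
Driving force T = W sinα + V cosα = 134·sin25.1° + 1·cos25.1° = 57.7 kN/m
Resisting force R = c·L + N'·tanφ = 0·5.7 + 107.9·tan20.1° = 0.0 + 39.5 = 39.5 kN/m
FS = R / T = 39.5 / 57.7 = 0.684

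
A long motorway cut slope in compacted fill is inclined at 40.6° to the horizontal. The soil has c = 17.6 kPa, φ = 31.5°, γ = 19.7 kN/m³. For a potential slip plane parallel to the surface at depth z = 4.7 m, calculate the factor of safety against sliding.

For an infinite slope with a slip plane parallel to the surface (no pore pressure): FS = [c + γz cos²β tanφ] / [γz sinβ cosβ].
γz = 19.7·4.7 = 92.59 kN/m²
Numerator = 17.6 + 92.59·cos²40.6°·tan31.5° = 17.6 + 92.59·0.5765·0.6128 = 50.310 kPa
Denominator = 92.59·sin40.6°·cos40.6° = 92.59·0.6508·0.7593 = 45.750 kPa
FS = 50.310 / 45.750 = 1.100

FS = 1.10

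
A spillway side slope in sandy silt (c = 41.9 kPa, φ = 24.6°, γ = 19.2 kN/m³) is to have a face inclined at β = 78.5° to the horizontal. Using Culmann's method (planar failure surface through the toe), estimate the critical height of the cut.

Culmann's analysis gives the critical failure plane at α_cr = (β + φ)/2 = (78.5 + 24.6)/2 = 51.5°, and the critical height
H_c = (4c/γ) · sinβ cosφ / [1 − cos(β − φ)]
    = (4·41.9/19.2) · sin78.5°·cos24.6° / [1 − cos(53.9°)]
    = 8.729 · 0.9799·0.9092 / [1 − 0.5892]
    = 8.729 · 0.8910 / 0.4108
    = 18.93 m

H_c = 18.93 m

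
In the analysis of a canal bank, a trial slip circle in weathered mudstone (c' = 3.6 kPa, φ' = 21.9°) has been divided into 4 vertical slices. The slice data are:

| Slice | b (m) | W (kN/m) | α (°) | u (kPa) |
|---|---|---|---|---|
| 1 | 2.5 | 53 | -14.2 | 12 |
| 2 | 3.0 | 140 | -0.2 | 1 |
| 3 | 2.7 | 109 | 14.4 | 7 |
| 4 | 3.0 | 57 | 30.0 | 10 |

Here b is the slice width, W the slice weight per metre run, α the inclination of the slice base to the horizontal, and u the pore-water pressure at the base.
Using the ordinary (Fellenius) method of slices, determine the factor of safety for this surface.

Ordinary method of slices: FS = Σ[c'·Δl_i + (W_i cosα_i − u_i·Δl_i)·tanφ'] / Σ W_i sinα_i, with Δl_i = b_i / cosα_i.
Slice 1: Δl = 2.5/cos(-14.2°) = 2.579 m; N'_1 = 53·cos(-14.2°) − 12·2.579 = 20.4; c'Δl = 9.28; W sinα = -13.0
Slice 2: Δl = 3.0/cos(-0.2°) = 3.000 m; N'_2 = 140·cos(-0.2°) − 1·3.000 = 137.0; c'Δl = 10.80; W sinα = -0.5
Slice 3: Δl = 2.7/cos14.4° = 2.788 m; N'_3 = 109·cos14.4° − 7·2.788 = 86.1; c'Δl = 10.04; W sinα = 27.1
Slice 4: Δl = 3.0/cos30.0° = 3.464 m; N'_4 = 57·cos30.0° − 10·3.464 = 14.7; c'Δl = 12.47; W sinα = 28.5
Σc'Δl = 42.6 kN/m; ΣN' = 258.2 kN/m; ΣW sinα = 42.1 kN/m
Resisting = 42.6 + 258.2·tan21.9° = 42.6 + 103.8 = 146.4 kN/m
FS = 146.4 / 42.1 = 3.476

FS = 3.48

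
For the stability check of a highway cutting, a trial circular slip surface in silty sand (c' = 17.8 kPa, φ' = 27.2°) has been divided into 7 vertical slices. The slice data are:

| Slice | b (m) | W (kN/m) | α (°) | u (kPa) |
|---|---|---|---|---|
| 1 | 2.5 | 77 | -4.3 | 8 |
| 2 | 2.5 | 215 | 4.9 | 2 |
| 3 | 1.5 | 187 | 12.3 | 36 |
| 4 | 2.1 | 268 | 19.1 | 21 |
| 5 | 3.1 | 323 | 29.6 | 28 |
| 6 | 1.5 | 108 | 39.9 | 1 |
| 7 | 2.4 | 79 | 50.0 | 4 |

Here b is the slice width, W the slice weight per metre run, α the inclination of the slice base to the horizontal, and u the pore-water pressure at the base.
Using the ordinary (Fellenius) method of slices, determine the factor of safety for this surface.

FS = 1.82

Ordinary method of slices: FS = Σ[c'·Δl_i + (W_i cosα_i − u_i·Δl_i)·tanφ'] / Σ W_i sinα_i, with Δl_i = b_i / cosα_i.
Slice 1: Δl = 2.5/cos(-4.3°) = 2.507 m; N'_1 = 77·cos(-4.3°) − 8·2.507 = 56.7; c'Δl = 44.63; W sinα = -5.8
Slice 2: Δl = 2.5/cos4.9° = 2.509 m; N'_2 = 215·cos4.9° − 2·2.509 = 209.2; c'Δl = 44.66; W sinα = 18.4
Slice 3: Δl = 1.5/cos12.3° = 1.535 m; N'_3 = 187·cos12.3° − 36·1.535 = 127.4; c'Δl = 27.33; W sinα = 39.8
Slice 4: Δl = 2.1/cos19.1° = 2.222 m; N'_4 = 268·cos19.1° − 21·2.222 = 206.6; c'Δl = 39.56; W sinα = 87.7
Slice 5: Δl = 3.1/cos29.6° = 3.565 m; N'_5 = 323·cos29.6° − 28·3.565 = 181.0; c'Δl = 63.46; W sinα = 159.5
Slice 6: Δl = 1.5/cos39.9° = 1.955 m; N'_6 = 108·cos39.9° − 1·1.955 = 80.9; c'Δl = 34.80; W sinα = 69.3
Slice 7: Δl = 2.4/cos50.0° = 3.734 m; N'_7 = 79·cos50.0° − 4·3.734 = 35.8; c'Δl = 66.46; W sinα = 60.5
Σc'Δl = 320.9 kN/m; ΣN' = 897.7 kN/m; ΣW sinα = 429.5 kN/m
Resisting = 320.9 + 897.7·tan27.2° = 320.9 + 461.4 = 782.3 kN/m
FS = 782.3 / 429.5 = 1.821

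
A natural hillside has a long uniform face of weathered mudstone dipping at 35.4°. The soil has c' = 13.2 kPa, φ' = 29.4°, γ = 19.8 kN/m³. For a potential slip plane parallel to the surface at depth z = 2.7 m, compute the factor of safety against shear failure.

For an infinite slope with a slip plane parallel to the surface (no pore pressure): FS = [c' + γz cos²β tanφ'] / [γz sinβ cosβ].
γz = 19.8·2.7 = 53.46 kN/m²
Numerator = 13.2 + 53.46·cos²35.4°·tan29.4° = 13.2 + 53.46·0.6644·0.5635 = 33.215 kPa
Denominator = 53.46·sin35.4°·cos35.4° = 53.46·0.5793·0.8151 = 25.243 kPa
FS = 33.215 / 25.243 = 1.316

FS = 1.32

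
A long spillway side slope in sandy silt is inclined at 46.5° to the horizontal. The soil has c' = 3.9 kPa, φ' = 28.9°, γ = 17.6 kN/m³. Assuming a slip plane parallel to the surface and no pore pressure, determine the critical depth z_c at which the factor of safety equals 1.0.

z_c = 0.93 m

Setting FS = 1.00 in FS = [c' + γz cos²β tanφ'] / [γz sinβ cosβ] and solving for z:
z = c' / [γ cosβ (FS·sinβ − cosβ·tanφ')]
  = 3.9 / [17.6·cos46.5°·(1.00·sin46.5° − cos46.5°·tan28.9°)]
  = 3.9 / [17.6·0.6884·(1.00·0.7254 − 0.6884·0.5520)]
  = 3.9 / 4.1843 = 0.932 m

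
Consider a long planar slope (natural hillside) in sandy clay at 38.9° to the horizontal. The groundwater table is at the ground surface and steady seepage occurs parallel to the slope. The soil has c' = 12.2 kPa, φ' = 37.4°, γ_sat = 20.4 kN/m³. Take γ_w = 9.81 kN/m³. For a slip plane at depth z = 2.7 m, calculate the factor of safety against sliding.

With seepage parallel to the slope and the water table at the surface, the effective normal stress on the slip plane uses the buoyant unit weight γ' = γ_sat − γ_w while the driving shear stress uses γ_sat:
FS = [c' + γ' z cos²β tanφ'] / [γ_sat z sinβ cosβ]
γ' = 20.4 − 9.81 = 10.59 kN/m³
Numerator = 12.2 + 10.59·2.7·cos²38.9°·tan37.4° = 12.2 + 10.59·2.7·0.6057·0.7646 = 25.440 kPa
Denominator = 20.4·2.7·sin38.9°·cos38.9° = 20.4·2.7·0.6280·0.7782 = 26.918 kPa
FS = 25.440 / 26.918 = 0.945

FS = 0.95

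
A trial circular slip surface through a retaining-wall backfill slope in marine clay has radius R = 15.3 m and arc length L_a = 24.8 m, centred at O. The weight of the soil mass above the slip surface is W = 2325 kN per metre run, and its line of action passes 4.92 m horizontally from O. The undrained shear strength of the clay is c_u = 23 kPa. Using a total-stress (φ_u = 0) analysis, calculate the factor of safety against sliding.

Taking moments about the centre O, the resisting moment is provided by the undrained shear strength acting along the arc:
M_R = c_u·L_a·R = 23·24.80·15.3 = 8727.1 kN·m/m
M_D = W·d = 2325·4.92 = 11439.0 kN·m/m
FS = M_R / M_D = 8727.1 / 11439.0 = 0.763

FS = 0.76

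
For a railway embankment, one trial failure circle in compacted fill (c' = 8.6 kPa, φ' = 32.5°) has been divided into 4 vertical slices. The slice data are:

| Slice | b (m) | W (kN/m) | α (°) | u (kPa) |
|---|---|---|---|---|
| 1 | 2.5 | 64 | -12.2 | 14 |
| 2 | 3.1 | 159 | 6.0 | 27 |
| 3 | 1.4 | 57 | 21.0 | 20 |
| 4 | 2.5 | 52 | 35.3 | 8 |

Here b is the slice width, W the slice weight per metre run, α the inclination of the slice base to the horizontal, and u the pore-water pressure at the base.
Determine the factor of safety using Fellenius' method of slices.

Ordinary method of slices: FS = Σ[c'·Δl_i + (W_i cosα_i − u_i·Δl_i)·tanφ'] / Σ W_i sinα_i, with Δl_i = b_i / cosα_i.
Slice 1: Δl = 2.5/cos(-12.2°) = 2.558 m; N'_1 = 64·cos(-12.2°) − 14·2.558 = 26.7; c'Δl = 22.00; W sinα = -13.5
Slice 2: Δl = 3.1/cos6.0° = 3.117 m; N'_2 = 159·cos6.0° − 27·3.117 = 74.0; c'Δl = 26.81; W sinα = 16.6
Slice 3: Δl = 1.4/cos21.0° = 1.500 m; N'_3 = 57·cos21.0° − 20·1.500 = 23.2; c'Δl = 12.90; W sinα = 20.4
Slice 4: Δl = 2.5/cos35.3° = 3.063 m; N'_4 = 52·cos35.3° − 8·3.063 = 17.9; c'Δl = 26.34; W sinα = 30.0
Σc'Δl = 88.0 kN/m; ΣN' = 141.9 kN/m; ΣW sinα = 53.6 kN/m
Resisting = 88.0 + 141.9·tan32.5° = 88.0 + 90.4 = 178.4 kN/m
FS = 178.4 / 53.6 = 3.331

FS = 3.33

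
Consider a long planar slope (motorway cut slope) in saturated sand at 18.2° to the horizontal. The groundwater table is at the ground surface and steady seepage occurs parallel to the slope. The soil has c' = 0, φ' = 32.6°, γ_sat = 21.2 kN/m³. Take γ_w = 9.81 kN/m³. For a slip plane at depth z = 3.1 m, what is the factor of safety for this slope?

FS = 1.05

With seepage parallel to the slope and the water table at the surface, the effective normal stress on the slip plane uses the buoyant unit weight γ' = γ_sat − γ_w while the driving shear stress uses γ_sat:
FS = [c' + γ' z cos²β tanφ'] / [γ_sat z sinβ cosβ]
(For c' = 0 this reduces to FS = (γ'/γ_sat)·tanφ'/tanβ.)
γ' = 21.2 − 9.81 = 11.39 kN/m³
Numerator = 0.0 + 11.39·3.1·cos²18.2°·tan32.6° = 0.0 + 11.39·3.1·0.9024·0.6395 = 20.378 kPa
Denominator = 21.2·3.1·sin18.2°·cos18.2° = 21.2·3.1·0.3123·0.9500 = 19.500 kPa
FS = 20.378 / 19.500 = 1.045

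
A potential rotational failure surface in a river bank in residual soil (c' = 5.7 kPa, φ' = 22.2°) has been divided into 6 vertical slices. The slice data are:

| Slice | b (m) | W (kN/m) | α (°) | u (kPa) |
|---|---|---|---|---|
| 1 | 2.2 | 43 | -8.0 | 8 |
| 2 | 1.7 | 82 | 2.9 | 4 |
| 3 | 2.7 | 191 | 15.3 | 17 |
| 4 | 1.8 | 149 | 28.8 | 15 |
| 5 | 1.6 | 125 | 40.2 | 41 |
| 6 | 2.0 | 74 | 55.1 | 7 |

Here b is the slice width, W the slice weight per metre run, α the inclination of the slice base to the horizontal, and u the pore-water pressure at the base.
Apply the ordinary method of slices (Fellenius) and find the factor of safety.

Ordinary method of slices: FS = Σ[c'·Δl_i + (W_i cosα_i − u_i·Δl_i)·tanφ'] / Σ W_i sinα_i, with Δl_i = b_i / cosα_i.
Slice 1: Δl = 2.2/cos(-8.0°) = 2.222 m; N'_1 = 43·cos(-8.0°) − 8·2.222 = 24.8; c'Δl = 12.66; W sinα = -6.0
Slice 2: Δl = 1.7/cos2.9° = 1.702 m; N'_2 = 82·cos2.9° − 4·1.702 = 75.1; c'Δl = 9.70; W sinα = 4.1
Slice 3: Δl = 2.7/cos15.3° = 2.799 m; N'_3 = 191·cos15.3° − 17·2.799 = 136.6; c'Δl = 15.96; W sinα = 50.4
Slice 4: Δl = 1.8/cos28.8° = 2.054 m; N'_4 = 149·cos28.8° − 15·2.054 = 99.8; c'Δl = 11.71; W sinα = 71.8
Slice 5: Δl = 1.6/cos40.2° = 2.095 m; N'_5 = 125·cos40.2° − 41·2.095 = 9.6; c'Δl = 11.94; W sinα = 80.7
Slice 6: Δl = 2.0/cos55.1° = 3.496 m; N'_6 = 74·cos55.1° − 7·3.496 = 17.9; c'Δl = 19.92; W sinα = 60.7
Σc'Δl = 81.9 kN/m; ΣN' = 363.8 kN/m; ΣW sinα = 261.7 kN/m
Resisting = 81.9 + 363.8·tan22.2° = 81.9 + 148.4 = 230.3 kN/m
FS = 230.3 / 261.7 = 0.880

FS = 0.88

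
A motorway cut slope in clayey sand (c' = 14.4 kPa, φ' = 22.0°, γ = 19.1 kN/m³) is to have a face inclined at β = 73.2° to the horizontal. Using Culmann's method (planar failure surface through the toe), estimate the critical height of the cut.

Culmann's analysis gives the critical failure plane at α_cr = (β + φ')/2 = (73.2 + 22.0)/2 = 47.6°, and the critical height
H_c = (4c'/γ) · sinβ cosφ' / [1 − cos(β − φ')]
    = (4·14.4/19.1) · sin73.2°·cos22.0° / [1 − cos(51.2°)]
    = 3.016 · 0.9573·0.9272 / [1 − 0.6266]
    = 3.016 · 0.8876 / 0.3734
    = 7.17 m

H_c = 7.17 m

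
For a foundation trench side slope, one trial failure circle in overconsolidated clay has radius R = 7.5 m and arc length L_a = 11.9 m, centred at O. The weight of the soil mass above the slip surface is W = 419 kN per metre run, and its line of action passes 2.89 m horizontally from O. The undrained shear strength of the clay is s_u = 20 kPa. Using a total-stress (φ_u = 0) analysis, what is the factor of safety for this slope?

Taking moments about the centre O, the resisting moment is provided by the undrained shear strength acting along the arc:
M_R = s_u·L_a·R = 20·11.90·7.5 = 1785.0 kN·m/m
M_D = W·d = 419·2.89 = 1210.9 kN·m/m
FS = M_R / M_D = 1785.0 / 1210.9 = 1.474

FS = 1.47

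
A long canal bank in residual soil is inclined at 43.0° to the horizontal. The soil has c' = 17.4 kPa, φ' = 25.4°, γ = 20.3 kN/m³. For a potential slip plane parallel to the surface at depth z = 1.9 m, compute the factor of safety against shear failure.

For an infinite slope with a slip plane parallel to the surface (no pore pressure): FS = [c' + γz cos²β tanφ'] / [γz sinβ cosβ].
γz = 20.3·1.9 = 38.57 kN/m²
Numerator = 17.4 + 38.57·cos²43.0°·tan25.4° = 17.4 + 38.57·0.5349·0.4748 = 27.196 kPa
Denominator = 38.57·sin43.0°·cos43.0° = 38.57·0.6820·0.7314 = 19.238 kPa
FS = 27.196 / 19.238 = 1.414

FS = 1.41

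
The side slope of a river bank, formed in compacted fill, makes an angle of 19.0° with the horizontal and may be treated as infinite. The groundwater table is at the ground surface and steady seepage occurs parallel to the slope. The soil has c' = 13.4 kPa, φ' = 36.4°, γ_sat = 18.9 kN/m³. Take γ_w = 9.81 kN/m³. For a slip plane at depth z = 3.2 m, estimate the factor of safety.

With seepage parallel to the slope and the water table at the surface, the effective normal stress on the slip plane uses the buoyant unit weight γ' = γ_sat − γ_w while the driving shear stress uses γ_sat:
FS = [c' + γ' z cos²β tanφ'] / [γ_sat z sinβ cosβ]
γ' = 18.9 − 9.81 = 9.09 kN/m³
Numerator = 13.4 + 9.09·3.2·cos²19.0°·tan36.4° = 13.4 + 9.09·3.2·0.8940·0.7373 = 32.572 kPa
Denominator = 18.9·3.2·sin19.0°·cos19.0° = 18.9·3.2·0.3256·0.9455 = 18.618 kPa
FS = 32.572 / 18.618 = 1.750

FS = 1.75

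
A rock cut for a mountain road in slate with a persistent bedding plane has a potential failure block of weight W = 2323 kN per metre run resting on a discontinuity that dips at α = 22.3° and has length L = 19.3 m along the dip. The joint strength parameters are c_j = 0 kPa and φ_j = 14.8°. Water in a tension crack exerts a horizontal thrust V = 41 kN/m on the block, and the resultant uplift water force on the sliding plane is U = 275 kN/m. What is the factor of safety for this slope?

FS = 0.53

Resolving the block weight along and normal to the plane and applying the Mohr–Coulomb strength on the joint:
N' = W cosα − U − V sinα = 2323·cos22.3° − 275 − 41·sin22.3° = 1858.7 kN/m
Driving force T = W sinα + V cosα = 2323·sin22.3° + 41·cos22.3° = 919.4 kN/m
Resisting force R = c_j·L + N'·tanφ_j = 0·19.3 + 1858.7·tan14.8° = 0.0 + 491.1 = 491.1 kN/m
FS = R / T = 491.1 / 919.4 = 0.534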